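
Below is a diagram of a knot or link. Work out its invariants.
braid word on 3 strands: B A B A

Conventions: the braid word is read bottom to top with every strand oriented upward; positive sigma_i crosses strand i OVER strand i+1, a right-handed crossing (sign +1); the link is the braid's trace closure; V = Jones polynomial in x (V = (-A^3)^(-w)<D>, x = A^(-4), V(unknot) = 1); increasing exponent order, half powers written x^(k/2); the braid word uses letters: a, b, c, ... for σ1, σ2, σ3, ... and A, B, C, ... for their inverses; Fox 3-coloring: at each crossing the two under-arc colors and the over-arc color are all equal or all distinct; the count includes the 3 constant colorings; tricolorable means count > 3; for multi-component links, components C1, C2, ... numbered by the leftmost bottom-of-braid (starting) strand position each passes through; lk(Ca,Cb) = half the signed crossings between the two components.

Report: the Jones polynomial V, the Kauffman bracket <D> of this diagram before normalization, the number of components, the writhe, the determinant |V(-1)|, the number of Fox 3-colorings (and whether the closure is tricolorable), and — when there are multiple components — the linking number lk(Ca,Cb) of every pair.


V(x) = -x^-4 + x^-3 + x^-1
bracket: A^-8 + 1 - A^4, w = -4
1 component, writhe -4, over 4 crossings
det 3, colorings 9 of 3^4 — tricolorable
observation: det 3 = |V(-1)|; divisible by 3, so tricolorable


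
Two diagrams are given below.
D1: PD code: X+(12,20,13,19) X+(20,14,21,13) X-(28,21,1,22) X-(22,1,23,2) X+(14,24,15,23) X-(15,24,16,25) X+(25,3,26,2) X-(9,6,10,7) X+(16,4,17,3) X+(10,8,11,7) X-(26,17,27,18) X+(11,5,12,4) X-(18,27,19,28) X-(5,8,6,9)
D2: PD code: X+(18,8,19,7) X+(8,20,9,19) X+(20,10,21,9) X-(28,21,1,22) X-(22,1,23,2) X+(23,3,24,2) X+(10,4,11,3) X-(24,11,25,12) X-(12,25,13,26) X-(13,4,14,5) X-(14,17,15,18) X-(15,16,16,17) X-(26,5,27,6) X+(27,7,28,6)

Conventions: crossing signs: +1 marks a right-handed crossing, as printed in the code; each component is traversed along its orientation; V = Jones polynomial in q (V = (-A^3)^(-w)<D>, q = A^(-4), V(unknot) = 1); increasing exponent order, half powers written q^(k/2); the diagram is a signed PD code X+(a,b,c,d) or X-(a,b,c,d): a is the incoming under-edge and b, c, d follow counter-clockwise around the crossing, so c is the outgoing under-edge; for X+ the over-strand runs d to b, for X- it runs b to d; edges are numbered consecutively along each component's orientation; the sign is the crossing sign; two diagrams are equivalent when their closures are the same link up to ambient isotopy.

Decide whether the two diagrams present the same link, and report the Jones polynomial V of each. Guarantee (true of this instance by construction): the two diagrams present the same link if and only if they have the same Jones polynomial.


equivalent: yes
D1 (bracket -A^-12 + 2A^-8 - 2A^-4 + 3 - 2A^4 + 2A^8 - A^12; 14 crossings at w = 0): V = -q^-3 + 2q^-2 - 2q^-1 + 3 - 2q + 2q^2 - q^3
D2 (bracket -A^-18 + 2A^-14 - 2A^-10 + 3A^-6 - 2A^-2 + 2A^2 - A^6; 14 crossings at w = -2): V = -q^-3 + 2q^-2 - 2q^-1 + 3 - 2q + 2q^2 - q^3
key observation: from 14 to 14 crossings by R-moves: one link, two diagrams


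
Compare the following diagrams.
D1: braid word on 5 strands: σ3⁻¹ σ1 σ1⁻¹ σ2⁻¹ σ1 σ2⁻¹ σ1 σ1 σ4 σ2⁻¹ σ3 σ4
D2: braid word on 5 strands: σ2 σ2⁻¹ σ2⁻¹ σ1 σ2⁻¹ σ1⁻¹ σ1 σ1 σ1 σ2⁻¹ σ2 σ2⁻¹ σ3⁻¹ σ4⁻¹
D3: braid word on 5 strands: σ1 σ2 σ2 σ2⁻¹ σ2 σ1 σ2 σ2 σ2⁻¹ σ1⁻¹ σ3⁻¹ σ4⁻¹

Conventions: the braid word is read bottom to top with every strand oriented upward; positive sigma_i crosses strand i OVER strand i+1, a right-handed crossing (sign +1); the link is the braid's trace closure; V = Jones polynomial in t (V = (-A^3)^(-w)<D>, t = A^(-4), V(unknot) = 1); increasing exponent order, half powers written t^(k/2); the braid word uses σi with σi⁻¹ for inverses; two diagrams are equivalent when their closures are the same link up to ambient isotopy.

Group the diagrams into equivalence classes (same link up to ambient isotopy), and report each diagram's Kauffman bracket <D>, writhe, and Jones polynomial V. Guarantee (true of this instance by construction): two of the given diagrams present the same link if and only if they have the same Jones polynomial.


classes: {D1, D2} | {D3}
V(D1) = -t^-3 + 2t^-2 - 2t^-1 + 3 - 2t + 2t^2 - t^3  [12 crossings, <D> = -A^-6 + 2A^-2 - 2A^2 + 3A^6 - 2A^10 + 2A^14 - A^18, w = +2]
V(D2) = -t^-3 + 2t^-2 - 2t^-1 + 3 - 2t + 2t^2 - t^3  [14 crossings, <D> = -A^-18 + 2A^-14 - 2A^-10 + 3A^-6 - 2A^-2 + 2A^2 - A^6, w = -2]
V(D3) = t + t^3 - t^4  [12 crossings, <D> = -A^-10 + A^-6 + A^2, w = +2]
note: 2 classes among 3 diagrams; unequal V(t) rules out equality


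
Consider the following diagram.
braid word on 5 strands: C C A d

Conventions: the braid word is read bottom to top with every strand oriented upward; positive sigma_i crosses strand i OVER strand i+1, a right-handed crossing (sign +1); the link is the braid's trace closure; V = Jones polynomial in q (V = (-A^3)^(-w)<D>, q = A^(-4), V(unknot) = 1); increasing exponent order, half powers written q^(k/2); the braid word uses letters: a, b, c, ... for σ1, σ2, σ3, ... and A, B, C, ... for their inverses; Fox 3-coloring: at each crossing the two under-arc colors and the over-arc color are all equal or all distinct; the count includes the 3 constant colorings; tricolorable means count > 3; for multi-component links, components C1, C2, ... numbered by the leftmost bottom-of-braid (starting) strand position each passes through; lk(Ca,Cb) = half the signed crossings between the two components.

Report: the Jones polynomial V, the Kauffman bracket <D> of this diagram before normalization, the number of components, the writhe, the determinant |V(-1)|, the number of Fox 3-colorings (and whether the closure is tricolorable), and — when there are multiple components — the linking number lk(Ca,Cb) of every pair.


V(q) = q^-3 + q^-2 + q^-1 + 1
bracket: A^-6 + A^-2 + A^2 + A^6, w = -2
3 components, writhe -2, over 4 crossings
lk(C1,C2) = 0
linking number lk(C1,C3) = 0
lk(C2,C3): -1
det 0, colorings 9 of 3^4 — tricolorable
observation: the span of V is 3, within the link bound 4 + 3 - 1


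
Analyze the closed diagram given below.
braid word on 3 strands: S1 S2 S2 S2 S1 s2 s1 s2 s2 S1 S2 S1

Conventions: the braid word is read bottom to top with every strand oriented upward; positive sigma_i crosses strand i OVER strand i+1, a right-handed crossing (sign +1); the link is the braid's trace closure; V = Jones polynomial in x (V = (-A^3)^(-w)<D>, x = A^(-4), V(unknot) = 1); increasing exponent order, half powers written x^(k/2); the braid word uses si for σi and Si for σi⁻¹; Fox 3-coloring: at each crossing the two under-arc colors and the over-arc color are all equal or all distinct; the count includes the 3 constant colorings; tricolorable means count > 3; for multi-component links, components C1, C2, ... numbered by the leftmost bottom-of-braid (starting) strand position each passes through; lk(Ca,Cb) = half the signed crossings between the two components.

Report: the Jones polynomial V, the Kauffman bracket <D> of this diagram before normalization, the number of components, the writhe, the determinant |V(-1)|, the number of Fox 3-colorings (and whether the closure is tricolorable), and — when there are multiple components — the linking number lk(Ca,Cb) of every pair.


V = -x^-4 + x^-3 + x^-1
<D> = A^-8 + 1 - A^4 (w = -4)
1 component over 12 crossings, w = -4
9 Fox colorings among 3^12, |V(-1)| = 3: tricolorable
why: w = -4 shifts under R1 moves; the (-A^3)^(4) factor cancels that in V


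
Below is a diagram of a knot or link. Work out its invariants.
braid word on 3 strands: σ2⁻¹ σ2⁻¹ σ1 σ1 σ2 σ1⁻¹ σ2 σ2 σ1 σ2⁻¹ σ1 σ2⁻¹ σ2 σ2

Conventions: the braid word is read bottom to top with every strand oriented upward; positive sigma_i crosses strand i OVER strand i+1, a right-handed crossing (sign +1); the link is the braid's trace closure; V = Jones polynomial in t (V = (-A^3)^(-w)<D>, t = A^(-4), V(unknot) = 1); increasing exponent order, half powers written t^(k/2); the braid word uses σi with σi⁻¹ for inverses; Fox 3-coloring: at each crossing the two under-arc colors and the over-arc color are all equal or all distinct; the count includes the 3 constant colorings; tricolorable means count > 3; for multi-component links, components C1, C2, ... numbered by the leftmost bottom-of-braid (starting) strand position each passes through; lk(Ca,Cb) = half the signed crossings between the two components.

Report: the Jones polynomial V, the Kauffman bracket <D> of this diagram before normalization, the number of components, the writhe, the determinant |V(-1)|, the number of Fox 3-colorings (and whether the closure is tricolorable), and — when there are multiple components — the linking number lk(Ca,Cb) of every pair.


V(t) = -1 + 4t - 5t^2 + 7t^3 - 7t^4 + 6t^5 - 5t^6 + 3t^7 - t^8
bracket: -A^-20 + 3A^-16 - 5A^-12 + 6A^-8 - 7A^-4 + 7 - 5A^4 + 4A^8 - A^12, w = +4
1 component, writhe +4, over 14 crossings
det 39, colorings 9 of 3^14 — tricolorable
observation: det 39 = |V(-1)|; divisible by 3, so tricolorable


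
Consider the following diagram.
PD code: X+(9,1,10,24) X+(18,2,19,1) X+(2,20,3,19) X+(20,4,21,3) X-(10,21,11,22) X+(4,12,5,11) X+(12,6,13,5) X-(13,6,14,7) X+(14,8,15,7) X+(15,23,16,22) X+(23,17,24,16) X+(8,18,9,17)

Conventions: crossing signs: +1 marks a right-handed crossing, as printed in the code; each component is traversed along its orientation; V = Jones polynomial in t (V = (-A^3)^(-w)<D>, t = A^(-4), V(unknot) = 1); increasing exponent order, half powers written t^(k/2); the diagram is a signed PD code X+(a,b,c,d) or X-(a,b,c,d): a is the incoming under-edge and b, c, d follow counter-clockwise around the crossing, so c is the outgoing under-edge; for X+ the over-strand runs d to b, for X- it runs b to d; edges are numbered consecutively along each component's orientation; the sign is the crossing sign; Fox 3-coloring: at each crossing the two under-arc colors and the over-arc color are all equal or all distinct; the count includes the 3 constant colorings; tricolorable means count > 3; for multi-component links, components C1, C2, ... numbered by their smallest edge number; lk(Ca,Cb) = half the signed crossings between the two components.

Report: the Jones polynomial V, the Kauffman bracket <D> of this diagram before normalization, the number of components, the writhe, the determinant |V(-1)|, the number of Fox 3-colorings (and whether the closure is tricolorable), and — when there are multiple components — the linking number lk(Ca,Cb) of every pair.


Jones polynomial: V(t) = t^3 + 2t^5 - 2t^6 + 2t^7 - 3t^8 + 2t^9 - 2t^10 + t^11
<D> = A^-20 - 2A^-16 + 2A^-12 - 3A^-8 + 2A^-4 - 2 + 2A^4 + A^12; writhe +8
components 1, writhe +8 (12 crossings)
3-colorings: 9 of 3^12, det 15 — tricolorable
note: w = +8 (over 12 crossings) is diagram-only; (-A^3)^(-8) removes it from V


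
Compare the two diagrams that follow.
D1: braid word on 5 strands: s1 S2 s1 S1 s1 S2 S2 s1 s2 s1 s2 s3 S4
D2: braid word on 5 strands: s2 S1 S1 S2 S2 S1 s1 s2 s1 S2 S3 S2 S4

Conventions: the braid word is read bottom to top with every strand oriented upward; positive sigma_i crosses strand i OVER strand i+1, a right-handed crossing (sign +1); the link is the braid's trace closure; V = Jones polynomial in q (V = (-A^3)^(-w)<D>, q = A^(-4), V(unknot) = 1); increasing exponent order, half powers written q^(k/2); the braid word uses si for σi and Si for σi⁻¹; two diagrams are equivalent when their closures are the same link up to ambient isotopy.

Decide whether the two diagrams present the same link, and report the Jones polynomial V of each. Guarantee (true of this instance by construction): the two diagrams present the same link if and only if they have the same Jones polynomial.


equivalent: no
D1 (bracket -A^-13 + A^-9 - A^-5 + 2A^-1 - A^3 + 2A^7; 13 crossings at w = +3): V = -2q^(1/2) + q^(3/2) - 2q^(5/2) + q^(7/2) - q^(9/2) + q^(11/2)
V(D2) = -q^(-9/2) - q^(-5/2) + q^(-3/2) - q^(-1/2)  (w -5, c 13, <D> = A^-13 - A^-9 + A^-5 + A^3)
key observation: 2 values of V(q) split the 2 diagrams


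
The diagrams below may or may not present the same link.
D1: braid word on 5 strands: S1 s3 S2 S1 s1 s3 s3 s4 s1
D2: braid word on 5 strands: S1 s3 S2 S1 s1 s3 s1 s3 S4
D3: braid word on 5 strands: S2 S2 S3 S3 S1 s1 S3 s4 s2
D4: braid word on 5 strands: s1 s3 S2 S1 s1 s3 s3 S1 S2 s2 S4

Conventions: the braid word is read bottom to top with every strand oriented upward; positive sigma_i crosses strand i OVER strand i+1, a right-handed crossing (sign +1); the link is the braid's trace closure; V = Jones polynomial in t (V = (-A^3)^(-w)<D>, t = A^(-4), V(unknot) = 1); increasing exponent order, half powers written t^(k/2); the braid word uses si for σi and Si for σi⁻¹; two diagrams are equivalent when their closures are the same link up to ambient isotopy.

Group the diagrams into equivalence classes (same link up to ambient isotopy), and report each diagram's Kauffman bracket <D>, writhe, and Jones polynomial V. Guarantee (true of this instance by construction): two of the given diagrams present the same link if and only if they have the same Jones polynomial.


classes: {D1, D2, D4} | {D3}
V(D1) = -t^(1/2) - t^(3/2) - t^(5/2) + t^(9/2)  [9 crossings, <D> = -A^-9 + A^-1 + A^3 + A^7, w = +3]
V(D2) = -t^(1/2) - t^(3/2) - t^(5/2) + t^(9/2)  [9 crossings, <D> = -A^-15 + A^-7 + A^-3 + A, w = +1]
V(D3) = t^(-9/2) - t^(-5/2) - t^(-3/2) - t^(-1/2)  (w -3, c 9, <D> = A^-7 + A^-3 + A - A^9)
V(D4) = -t^(1/2) - t^(3/2) - t^(5/2) + t^(9/2)  [11 crossings, <D> = -A^-15 + A^-7 + A^-3 + A, w = +1]
note: comparing 4 Jones polynomials yields 2 groups


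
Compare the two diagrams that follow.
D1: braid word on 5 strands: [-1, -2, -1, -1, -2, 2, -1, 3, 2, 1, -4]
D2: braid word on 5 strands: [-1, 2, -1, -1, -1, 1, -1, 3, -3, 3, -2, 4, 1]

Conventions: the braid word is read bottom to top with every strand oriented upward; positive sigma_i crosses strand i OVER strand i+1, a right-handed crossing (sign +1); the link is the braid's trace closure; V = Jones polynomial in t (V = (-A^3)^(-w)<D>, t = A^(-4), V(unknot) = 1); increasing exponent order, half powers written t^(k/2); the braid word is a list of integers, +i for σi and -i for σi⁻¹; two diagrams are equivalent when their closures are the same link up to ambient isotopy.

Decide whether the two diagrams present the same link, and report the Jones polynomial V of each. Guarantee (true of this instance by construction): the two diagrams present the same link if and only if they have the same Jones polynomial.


equivalent: yes
D1 (bracket A^-7 + A^-3 + A - A^9; 11 crossings at w = -3): V = t^(-9/2) - t^(-5/2) - t^(-3/2) - t^(-1/2)
V(D2) = t^(-9/2) - t^(-5/2) - t^(-3/2) - t^(-1/2)  (w -1, c 13, <D> = A^-1 + A^3 + A^7 - A^15)
key observation: D2 (13 crossings) and D1 (11) are Markov-related braid presentations


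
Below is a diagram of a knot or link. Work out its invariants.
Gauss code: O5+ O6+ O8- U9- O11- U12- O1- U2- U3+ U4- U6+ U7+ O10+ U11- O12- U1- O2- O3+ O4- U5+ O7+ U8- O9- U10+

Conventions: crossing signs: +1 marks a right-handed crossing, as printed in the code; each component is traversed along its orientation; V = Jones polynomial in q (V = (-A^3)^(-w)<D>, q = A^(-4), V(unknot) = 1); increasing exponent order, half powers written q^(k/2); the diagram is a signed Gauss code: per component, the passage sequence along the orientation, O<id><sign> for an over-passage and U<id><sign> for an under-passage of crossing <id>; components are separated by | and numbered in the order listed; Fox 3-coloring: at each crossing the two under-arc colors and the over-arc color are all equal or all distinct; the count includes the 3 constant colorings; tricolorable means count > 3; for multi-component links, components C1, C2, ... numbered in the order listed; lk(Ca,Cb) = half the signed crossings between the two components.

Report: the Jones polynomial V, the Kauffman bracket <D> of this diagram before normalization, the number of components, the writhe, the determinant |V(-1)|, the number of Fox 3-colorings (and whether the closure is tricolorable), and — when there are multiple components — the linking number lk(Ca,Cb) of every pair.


Jones polynomial: V(q) = q^-5 - 2q^-4 + 2q^-3 - 2q^-2 + 2q^-1 - 1 + q
<D> = A^-10 - A^-6 + 2A^-2 - 2A^2 + 2A^6 - 2A^10 + A^14; writhe -2
components 1, writhe -2 (12 crossings)
3-colorings: 3 of 3^12, det 11 — not tricolorable
note: |V(-1)| = 11: so not tricolorable, since 3 does not divide 11


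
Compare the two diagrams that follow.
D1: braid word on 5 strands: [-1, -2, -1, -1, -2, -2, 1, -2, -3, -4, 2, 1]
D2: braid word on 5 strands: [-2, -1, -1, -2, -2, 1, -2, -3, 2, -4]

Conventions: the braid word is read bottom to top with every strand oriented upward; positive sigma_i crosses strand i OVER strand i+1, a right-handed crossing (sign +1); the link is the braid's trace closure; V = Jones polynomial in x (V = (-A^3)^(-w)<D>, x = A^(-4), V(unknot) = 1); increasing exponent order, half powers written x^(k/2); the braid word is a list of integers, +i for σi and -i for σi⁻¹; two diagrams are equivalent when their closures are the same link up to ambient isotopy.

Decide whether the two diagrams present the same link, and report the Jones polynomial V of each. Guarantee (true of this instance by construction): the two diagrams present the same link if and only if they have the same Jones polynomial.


equivalent: yes
V(D1) = -x^-6 + x^-5 - x^-4 + 2x^-3 - x^-2 + x^-1  (w -6, c 12, <D> = A^-14 - A^-10 + 2A^-6 - A^-2 + A^2 - A^6)
D2 (bracket A^-14 - A^-10 + 2A^-6 - A^-2 + A^2 - A^6; 10 crossings at w = -6): V = -x^-6 + x^-5 - x^-4 + 2x^-3 - x^-2 + x^-1
why: one V(x) for all 2 diagrams — one class (guaranteed)


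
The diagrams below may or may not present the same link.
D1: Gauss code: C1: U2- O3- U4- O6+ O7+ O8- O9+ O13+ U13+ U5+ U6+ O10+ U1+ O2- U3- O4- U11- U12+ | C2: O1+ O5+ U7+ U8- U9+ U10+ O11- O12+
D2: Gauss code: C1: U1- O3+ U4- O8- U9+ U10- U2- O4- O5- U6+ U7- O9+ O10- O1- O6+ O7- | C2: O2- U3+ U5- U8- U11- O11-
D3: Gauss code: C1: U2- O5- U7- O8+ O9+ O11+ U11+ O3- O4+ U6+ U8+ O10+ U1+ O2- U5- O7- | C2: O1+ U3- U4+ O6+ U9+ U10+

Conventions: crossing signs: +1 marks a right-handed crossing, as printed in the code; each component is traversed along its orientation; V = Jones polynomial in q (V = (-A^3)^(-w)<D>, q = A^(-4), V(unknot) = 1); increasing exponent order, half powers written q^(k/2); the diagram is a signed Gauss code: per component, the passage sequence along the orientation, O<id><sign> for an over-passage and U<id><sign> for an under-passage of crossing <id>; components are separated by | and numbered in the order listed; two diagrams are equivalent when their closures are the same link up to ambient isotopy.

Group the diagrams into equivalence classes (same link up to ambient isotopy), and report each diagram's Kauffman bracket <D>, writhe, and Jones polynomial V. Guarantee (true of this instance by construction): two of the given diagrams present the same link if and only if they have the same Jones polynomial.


grouping into links: {D1, D3} | {D2}
V(D1) = q^(-5/2) - q^(-3/2) + q^(-1/2) - 3q^(1/2) + 2q^(3/2) - 2q^(5/2) + q^(7/2) - q^(9/2)  (w +3, c 13, <D> = A^-9 - A^-5 + 2A^-1 - 2A^3 + 3A^7 - A^11 + A^15 - A^19)
D2 (bracket A^-13 + A^-5; 11 crossings at w = -5): V = -q^(-5/2) - q^(-1/2)
V(D3) = q^(-5/2) - q^(-3/2) + q^(-1/2) - 3q^(1/2) + 2q^(3/2) - 2q^(5/2) + q^(7/2) - q^(9/2)  [11 crossings, <D> = A^-9 - A^-5 + 2A^-1 - 2A^3 + 3A^7 - A^11 + A^15 - A^19, w = +3]
why: 2 classes among 3 diagrams; unequal V(q) rules out equality


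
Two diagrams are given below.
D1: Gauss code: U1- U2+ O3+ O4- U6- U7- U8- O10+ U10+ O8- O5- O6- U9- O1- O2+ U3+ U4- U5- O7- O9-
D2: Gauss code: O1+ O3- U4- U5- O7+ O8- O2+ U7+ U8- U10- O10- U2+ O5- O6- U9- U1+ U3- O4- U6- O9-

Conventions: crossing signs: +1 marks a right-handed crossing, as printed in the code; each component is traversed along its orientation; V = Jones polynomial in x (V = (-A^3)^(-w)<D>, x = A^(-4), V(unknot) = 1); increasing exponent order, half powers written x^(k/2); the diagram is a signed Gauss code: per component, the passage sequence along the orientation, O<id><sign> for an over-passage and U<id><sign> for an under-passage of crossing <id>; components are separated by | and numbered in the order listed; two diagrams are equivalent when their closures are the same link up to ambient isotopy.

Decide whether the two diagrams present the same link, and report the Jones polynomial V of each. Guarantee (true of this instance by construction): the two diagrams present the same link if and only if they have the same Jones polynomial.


equivalent: yes
D1 (bracket A^-8 + 1 - A^4; 10 crossings at w = -4): V = -x^-4 + x^-3 + x^-1
V(D2) = -x^-4 + x^-3 + x^-1  (w -4, c 10, <D> = A^-8 + 1 - A^4)
key observation: from 10 to 10 crossings by R-moves: one link, two diagrams


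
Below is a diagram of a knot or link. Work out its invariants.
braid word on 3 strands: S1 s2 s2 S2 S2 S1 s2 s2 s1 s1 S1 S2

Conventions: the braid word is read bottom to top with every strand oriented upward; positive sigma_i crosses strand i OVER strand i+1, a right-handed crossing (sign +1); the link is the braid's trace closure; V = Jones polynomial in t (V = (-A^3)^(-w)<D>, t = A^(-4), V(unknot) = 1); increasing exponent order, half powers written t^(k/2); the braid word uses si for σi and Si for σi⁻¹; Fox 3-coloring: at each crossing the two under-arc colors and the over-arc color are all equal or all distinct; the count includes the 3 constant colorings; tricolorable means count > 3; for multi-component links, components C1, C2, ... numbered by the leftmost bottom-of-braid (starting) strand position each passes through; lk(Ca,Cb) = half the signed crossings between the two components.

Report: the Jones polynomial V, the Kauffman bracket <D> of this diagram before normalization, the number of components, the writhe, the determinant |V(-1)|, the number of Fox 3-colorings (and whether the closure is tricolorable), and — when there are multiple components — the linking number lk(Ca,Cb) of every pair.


Jones polynomial: V(t) = t^-2 - t^-1 + 1 - t + t^2
<D> = A^-8 - A^-4 + 1 - A^4 + A^8; writhe 0
components 1, writhe 0 (12 crossings)
3-colorings: 3 of 3^12, det 5 — not tricolorable
note: w = 0 shifts under R1 moves; the (-A^3)^(0) factor cancels that in V


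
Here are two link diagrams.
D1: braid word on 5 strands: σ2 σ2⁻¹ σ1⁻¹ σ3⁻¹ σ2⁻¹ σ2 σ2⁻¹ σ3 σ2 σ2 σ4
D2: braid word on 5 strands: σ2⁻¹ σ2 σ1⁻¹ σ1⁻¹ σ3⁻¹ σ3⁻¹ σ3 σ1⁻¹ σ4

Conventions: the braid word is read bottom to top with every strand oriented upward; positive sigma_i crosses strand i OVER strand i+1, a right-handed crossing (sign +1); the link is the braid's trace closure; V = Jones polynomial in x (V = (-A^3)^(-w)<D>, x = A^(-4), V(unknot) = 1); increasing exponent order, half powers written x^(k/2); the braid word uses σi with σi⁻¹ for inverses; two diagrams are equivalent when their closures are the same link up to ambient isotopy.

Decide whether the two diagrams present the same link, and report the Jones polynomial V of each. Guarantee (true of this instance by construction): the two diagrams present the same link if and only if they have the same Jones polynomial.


same link: no
V(D1) = -x^(1/2) - x^(5/2)  [11 crossings, <D> = A^-7 + A, w = +1]
D2 (bracket A^-7 + A^-3 + A - A^9; 9 crossings at w = -3): V = x^(-9/2) - x^(-5/2) - x^(-3/2) - x^(-1/2)
note: 2 values of V(x) split the 2 diagrams


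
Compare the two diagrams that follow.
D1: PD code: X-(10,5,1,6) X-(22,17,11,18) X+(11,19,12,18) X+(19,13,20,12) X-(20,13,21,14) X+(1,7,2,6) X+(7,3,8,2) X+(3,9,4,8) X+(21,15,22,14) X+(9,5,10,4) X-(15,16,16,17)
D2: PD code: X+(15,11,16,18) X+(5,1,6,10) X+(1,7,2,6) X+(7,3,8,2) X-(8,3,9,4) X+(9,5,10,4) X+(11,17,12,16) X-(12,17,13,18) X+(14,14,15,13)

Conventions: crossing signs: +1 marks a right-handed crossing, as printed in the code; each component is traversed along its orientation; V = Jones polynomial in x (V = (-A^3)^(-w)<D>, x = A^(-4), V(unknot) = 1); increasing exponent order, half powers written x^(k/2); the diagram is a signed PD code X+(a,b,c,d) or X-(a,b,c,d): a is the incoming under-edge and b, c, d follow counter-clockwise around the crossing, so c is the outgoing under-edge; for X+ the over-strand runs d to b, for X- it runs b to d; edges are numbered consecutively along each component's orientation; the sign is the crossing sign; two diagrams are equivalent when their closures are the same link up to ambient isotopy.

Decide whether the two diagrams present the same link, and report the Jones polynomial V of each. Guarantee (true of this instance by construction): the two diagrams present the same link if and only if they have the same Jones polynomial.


equivalent: yes
D1 (bracket -A^-9 + A^-1 + A^3 + A^7; 11 crossings at w = +3): V = -x^(1/2) - x^(3/2) - x^(5/2) + x^(9/2)
D2 (bracket -A^-3 + A^5 + A^9 + A^13; 9 crossings at w = +5): V = -x^(1/2) - x^(3/2) - x^(5/2) + x^(9/2)
key observation: from 11 to 9 crossings by R-moves: one link, two diagrams


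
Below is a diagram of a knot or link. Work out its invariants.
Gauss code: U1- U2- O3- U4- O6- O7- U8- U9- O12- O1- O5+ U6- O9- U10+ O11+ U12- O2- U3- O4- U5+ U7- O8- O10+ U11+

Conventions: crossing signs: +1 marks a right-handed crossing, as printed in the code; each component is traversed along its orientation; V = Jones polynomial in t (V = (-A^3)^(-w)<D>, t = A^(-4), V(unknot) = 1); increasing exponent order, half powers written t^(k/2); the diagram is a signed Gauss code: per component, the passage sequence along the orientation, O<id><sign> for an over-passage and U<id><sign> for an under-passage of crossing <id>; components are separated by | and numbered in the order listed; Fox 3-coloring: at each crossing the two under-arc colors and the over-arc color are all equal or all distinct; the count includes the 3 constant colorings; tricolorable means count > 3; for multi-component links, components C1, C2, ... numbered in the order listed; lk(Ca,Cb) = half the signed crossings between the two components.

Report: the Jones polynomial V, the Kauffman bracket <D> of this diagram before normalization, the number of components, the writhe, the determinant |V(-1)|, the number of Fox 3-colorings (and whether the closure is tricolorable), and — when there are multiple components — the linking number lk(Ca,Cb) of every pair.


Jones polynomial: V(t) = -t^-7 + t^-6 - t^-5 + t^-4 + t^-2
<D> = A^-10 + A^-2 - A^2 + A^6 - A^10; writhe -6
components 1, writhe -6 (12 crossings)
3-colorings: 3 of 3^12, det 5 — not tricolorable
note: w = -6 (over 12 crossings) is diagram-only; (-A^3)^(6) removes it from V


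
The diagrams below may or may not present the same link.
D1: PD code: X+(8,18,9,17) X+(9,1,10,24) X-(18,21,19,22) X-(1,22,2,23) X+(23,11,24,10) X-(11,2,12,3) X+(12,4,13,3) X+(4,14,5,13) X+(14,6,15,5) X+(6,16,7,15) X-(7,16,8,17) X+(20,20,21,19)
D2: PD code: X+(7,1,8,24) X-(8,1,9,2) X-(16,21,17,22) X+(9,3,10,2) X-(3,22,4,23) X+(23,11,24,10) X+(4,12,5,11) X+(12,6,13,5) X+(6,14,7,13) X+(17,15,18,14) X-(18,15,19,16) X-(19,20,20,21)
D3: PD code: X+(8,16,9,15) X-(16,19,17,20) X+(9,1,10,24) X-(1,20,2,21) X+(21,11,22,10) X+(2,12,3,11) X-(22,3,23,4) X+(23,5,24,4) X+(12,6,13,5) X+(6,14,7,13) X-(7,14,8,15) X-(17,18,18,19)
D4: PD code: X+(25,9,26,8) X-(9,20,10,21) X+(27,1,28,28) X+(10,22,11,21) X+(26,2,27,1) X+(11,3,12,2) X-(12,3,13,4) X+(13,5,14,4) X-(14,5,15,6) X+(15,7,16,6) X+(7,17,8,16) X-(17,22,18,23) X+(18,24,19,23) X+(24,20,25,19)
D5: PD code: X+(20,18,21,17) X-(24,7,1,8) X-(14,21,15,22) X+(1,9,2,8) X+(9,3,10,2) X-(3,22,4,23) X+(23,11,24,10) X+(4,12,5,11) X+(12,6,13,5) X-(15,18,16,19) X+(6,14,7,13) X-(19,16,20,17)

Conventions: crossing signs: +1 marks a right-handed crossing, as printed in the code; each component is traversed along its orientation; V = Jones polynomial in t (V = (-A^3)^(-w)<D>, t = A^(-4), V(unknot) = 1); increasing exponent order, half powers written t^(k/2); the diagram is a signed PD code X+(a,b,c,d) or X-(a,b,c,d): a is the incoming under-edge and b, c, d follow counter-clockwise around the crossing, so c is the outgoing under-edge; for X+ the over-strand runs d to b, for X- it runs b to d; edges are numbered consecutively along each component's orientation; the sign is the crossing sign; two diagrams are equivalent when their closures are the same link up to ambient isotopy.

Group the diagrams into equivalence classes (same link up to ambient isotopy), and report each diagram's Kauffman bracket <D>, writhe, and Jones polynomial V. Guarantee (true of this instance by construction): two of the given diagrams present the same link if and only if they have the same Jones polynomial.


grouping into links: {D1, D2, D3, D5} | {D4}
V(D1) = t - t^2 + 2t^3 - t^4 + t^5 - t^6  (w +4, c 12, <D> = -A^-12 + A^-8 - A^-4 + 2 - A^4 + A^8)
D2 (bracket -A^-18 + A^-14 - A^-10 + 2A^-6 - A^-2 + A^2; 12 crossings at w = +2): V = t - t^2 + 2t^3 - t^4 + t^5 - t^6
V(D3) = t - t^2 + 2t^3 - t^4 + t^5 - t^6  (w +2, c 12, <D> = -A^-18 + A^-14 - A^-10 + 2A^-6 - A^-2 + A^2)
D4 (bracket -A^2 + A^6 + A^14; 14 crossings at w = +6): V = t + t^3 - t^4
V(D5) = t - t^2 + 2t^3 - t^4 + t^5 - t^6  (w +2, c 12, <D> = -A^-18 + A^-14 - A^-10 + 2A^-6 - A^-2 + A^2)
why: 2 values of V(t) split the 5 diagrams


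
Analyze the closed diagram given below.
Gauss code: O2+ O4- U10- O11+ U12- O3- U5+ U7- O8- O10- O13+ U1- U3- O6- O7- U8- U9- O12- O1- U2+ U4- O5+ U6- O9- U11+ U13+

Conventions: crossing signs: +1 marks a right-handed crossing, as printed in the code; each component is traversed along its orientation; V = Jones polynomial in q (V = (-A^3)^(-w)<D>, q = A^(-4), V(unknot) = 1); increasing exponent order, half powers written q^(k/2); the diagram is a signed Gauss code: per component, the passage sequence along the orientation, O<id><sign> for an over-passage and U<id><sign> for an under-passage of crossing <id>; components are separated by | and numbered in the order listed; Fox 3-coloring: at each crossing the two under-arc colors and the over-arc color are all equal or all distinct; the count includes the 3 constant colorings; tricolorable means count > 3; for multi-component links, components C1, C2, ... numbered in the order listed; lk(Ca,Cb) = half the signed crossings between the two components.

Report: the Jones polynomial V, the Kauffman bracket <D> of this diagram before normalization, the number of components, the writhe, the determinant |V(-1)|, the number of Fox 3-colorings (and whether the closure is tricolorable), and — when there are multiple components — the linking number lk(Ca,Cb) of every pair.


V = -q^-7 + q^-6 - q^-5 + q^-4 + q^-2
<D> = -A^-7 - A + A^5 - A^9 + A^13 (w = -5)
1 component over 13 crossings, w = -5
3 Fox colorings among 3^13, |V(-1)| = 5: not tricolorable
why: |V(-1)| = 5: so not tricolorable, since 3 does not divide 5


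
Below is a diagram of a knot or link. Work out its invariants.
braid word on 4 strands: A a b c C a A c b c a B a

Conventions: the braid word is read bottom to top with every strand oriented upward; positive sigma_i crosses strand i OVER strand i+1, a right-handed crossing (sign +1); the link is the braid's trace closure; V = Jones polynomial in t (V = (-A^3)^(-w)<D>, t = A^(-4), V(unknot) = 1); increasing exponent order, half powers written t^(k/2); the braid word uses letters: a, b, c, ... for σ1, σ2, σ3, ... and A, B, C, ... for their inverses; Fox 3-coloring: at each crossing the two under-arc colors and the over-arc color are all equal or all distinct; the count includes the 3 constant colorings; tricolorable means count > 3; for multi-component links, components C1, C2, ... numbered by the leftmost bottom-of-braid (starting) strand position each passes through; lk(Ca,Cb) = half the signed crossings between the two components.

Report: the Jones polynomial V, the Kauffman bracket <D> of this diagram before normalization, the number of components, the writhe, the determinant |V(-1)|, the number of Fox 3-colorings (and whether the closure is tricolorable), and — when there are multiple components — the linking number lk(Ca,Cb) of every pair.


Jones polynomial: V(t) = t - t^2 + 2t^3 - t^4 + t^5 - t^6
<D> = A^-9 - A^-5 + A^-1 - 2A^3 + A^7 - A^11; writhe +5
components 1, writhe +5 (13 crossings)
3-colorings: 3 of 3^13, det 7 — not tricolorable
note: V spans 5 powers of t: at least 5 crossings in any diagram


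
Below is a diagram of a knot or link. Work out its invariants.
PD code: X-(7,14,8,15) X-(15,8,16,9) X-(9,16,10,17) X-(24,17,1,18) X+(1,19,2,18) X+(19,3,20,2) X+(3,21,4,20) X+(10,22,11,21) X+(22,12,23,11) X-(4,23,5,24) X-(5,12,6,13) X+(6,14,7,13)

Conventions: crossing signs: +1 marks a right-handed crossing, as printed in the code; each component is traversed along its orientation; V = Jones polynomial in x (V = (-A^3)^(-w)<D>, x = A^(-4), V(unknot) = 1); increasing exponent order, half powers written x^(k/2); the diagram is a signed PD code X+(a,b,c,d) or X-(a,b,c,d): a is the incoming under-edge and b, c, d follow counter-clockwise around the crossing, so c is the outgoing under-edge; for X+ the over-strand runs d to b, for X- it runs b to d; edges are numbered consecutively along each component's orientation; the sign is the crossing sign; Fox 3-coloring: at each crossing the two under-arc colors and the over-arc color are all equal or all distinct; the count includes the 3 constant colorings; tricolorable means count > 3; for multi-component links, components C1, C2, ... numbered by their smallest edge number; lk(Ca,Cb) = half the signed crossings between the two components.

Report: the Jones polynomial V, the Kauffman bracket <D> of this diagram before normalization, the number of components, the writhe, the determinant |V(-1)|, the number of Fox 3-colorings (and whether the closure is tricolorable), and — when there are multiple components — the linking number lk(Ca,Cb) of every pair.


V(x) = -x^-3 + 2x^-2 - 2x^-1 + 3 - 2x + 2x^2 - x^3
bracket: -A^-12 + 2A^-8 - 2A^-4 + 3 - 2A^4 + 2A^8 - A^12, w = 0
1 component, writhe 0, over 12 crossings
det 13, colorings 3 of 3^12 — not tricolorable
observation: w = 0 shifts under R1 moves; the (-A^3)^(0) factor cancels that in V


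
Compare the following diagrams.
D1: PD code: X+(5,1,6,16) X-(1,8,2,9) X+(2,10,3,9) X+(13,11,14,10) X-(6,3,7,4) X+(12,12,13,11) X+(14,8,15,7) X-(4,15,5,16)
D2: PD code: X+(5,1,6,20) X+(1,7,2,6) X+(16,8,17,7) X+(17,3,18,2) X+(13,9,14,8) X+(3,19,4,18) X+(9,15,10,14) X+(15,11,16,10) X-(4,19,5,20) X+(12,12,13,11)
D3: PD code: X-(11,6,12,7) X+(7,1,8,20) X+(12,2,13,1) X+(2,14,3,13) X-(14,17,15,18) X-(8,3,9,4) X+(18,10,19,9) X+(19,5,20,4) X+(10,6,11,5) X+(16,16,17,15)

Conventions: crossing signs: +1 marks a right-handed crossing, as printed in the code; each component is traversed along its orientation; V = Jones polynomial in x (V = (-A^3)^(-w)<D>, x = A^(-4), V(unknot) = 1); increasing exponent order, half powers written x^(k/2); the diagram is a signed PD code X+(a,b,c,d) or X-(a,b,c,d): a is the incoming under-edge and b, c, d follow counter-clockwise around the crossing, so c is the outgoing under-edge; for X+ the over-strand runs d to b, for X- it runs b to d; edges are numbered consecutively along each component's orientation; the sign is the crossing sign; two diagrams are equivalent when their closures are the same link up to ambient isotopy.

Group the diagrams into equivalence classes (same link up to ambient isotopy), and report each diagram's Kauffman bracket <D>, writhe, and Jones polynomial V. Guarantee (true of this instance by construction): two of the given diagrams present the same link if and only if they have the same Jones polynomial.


classes: {D1} | {D2} | {D3}
V(D1) = 1  [8 crossings, <D> = A^6, w = +2]
D2 (bracket A^-8 - 2A^-4 + 1 - 2A^4 + 2A^8 + A^16; 10 crossings at w = +8): V = x^2 + 2x^4 - 2x^5 + x^6 - 2x^7 + x^8
V(D3) = x - x^2 + 2x^3 - x^4 + x^5 - x^6  [10 crossings, <D> = -A^-12 + A^-8 - A^-4 + 2 - A^4 + A^8, w = +4]
note: 3 classes among 3 diagrams; unequal V(x) rules out equality


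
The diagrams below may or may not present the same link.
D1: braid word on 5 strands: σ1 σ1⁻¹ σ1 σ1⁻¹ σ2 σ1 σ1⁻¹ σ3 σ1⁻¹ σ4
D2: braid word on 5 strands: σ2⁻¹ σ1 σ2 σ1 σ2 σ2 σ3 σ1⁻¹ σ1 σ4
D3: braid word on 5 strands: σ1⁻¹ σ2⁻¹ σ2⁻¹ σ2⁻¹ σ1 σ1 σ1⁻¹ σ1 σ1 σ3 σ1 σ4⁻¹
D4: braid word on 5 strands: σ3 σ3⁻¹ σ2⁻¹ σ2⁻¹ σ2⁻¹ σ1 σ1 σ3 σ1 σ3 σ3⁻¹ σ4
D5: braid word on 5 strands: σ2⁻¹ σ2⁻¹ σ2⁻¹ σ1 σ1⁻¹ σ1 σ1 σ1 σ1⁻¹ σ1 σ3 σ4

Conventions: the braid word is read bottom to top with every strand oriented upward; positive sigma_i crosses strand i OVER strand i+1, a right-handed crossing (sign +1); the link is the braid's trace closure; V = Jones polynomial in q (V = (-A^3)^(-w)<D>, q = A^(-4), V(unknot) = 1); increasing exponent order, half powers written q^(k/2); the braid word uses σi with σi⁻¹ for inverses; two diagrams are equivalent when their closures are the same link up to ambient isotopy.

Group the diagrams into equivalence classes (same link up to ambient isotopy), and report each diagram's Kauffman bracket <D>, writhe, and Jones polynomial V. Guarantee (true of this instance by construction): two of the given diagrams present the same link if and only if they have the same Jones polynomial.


grouping into links: {D1} | {D2} | {D3, D4, D5}
V(D1) = 1  (w +2, c 10, <D> = A^6)
V(D2) = q + q^3 - q^4  (w +6, c 10, <D> = -A^2 + A^6 + A^14)
D3 (bracket -A^-12 + A^-8 - A^-4 + 3 - A^4 + A^8 - A^12; 12 crossings at w = 0): V = -q^-3 + q^-2 - q^-1 + 3 - q + q^2 - q^3
V(D4) = -q^-3 + q^-2 - q^-1 + 3 - q + q^2 - q^3  [12 crossings, <D> = -A^-6 + A^-2 - A^2 + 3A^6 - A^10 + A^14 - A^18, w = +2]
V(D5) = -q^-3 + q^-2 - q^-1 + 3 - q + q^2 - q^3  (w +2, c 12, <D> = -A^-6 + A^-2 - A^2 + 3A^6 - A^10 + A^14 - A^18)
why: comparing 5 Jones polynomials yields 3 groups


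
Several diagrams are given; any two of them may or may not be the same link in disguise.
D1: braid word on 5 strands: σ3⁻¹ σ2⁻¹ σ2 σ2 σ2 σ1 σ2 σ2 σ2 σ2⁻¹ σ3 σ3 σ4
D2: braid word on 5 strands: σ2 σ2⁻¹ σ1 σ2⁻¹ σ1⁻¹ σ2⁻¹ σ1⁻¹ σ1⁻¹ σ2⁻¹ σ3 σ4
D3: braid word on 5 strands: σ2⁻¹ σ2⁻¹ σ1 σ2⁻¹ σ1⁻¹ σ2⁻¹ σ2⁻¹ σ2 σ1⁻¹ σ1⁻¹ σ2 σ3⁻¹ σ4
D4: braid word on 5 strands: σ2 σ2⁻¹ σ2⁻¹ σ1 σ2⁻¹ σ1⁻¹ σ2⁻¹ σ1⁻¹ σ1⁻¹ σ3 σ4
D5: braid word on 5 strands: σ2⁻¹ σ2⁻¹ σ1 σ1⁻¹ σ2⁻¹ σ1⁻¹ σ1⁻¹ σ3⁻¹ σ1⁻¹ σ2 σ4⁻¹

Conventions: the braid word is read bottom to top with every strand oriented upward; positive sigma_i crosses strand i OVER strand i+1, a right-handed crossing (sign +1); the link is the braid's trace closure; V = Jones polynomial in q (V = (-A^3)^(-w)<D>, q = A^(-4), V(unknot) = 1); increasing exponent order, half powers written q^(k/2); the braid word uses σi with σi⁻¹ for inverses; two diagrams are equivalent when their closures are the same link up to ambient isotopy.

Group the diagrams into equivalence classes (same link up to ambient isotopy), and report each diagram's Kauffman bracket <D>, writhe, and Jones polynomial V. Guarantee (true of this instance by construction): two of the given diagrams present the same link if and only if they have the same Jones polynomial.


equivalence classes: {D1} | {D2, D3, D4, D5}
D1 (bracket A^-1 - A^3 + A^7 + A^15; 13 crossings at w = +7): V = -q^(3/2) - q^(7/2) + q^(9/2) - q^(11/2)
V(D2) = q^(-13/2) - q^(-11/2) + q^(-9/2) - 2q^(-7/2) - q^(-3/2)  [11 crossings, <D> = A^-3 + 2A^5 - A^9 + A^13 - A^17, w = -3]
D3 (bracket A^-9 + 2A^-1 - A^3 + A^7 - A^11; 13 crossings at w = -5): V = q^(-13/2) - q^(-11/2) + q^(-9/2) - 2q^(-7/2) - q^(-3/2)
D4 (bracket A^-3 + 2A^5 - A^9 + A^13 - A^17; 11 crossings at w = -3): V = q^(-13/2) - q^(-11/2) + q^(-9/2) - 2q^(-7/2) - q^(-3/2)
V(D5) = q^(-13/2) - q^(-11/2) + q^(-9/2) - 2q^(-7/2) - q^(-3/2)  [11 crossings, <D> = A^-15 + 2A^-7 - A^-3 + A - A^5, w = -7]
observation: 2 values of V(q) split the 5 diagrams
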